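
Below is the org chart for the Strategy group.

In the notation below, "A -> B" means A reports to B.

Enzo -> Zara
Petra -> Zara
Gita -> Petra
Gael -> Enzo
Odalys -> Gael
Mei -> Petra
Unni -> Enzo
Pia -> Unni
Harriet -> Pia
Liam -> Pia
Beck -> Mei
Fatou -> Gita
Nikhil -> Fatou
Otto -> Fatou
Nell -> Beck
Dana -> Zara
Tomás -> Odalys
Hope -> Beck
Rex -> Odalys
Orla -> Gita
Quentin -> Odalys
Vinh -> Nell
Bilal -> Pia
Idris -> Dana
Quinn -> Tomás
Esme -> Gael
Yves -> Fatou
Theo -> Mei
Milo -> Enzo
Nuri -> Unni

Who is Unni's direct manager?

Enzo

Unni reports directly to Enzo.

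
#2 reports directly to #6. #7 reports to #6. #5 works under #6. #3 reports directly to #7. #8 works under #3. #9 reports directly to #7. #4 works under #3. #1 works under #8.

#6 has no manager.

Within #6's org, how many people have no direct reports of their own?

5

The people in #6's organization with no one reporting to them are #5, #9, #4, #1, #2. That is 5.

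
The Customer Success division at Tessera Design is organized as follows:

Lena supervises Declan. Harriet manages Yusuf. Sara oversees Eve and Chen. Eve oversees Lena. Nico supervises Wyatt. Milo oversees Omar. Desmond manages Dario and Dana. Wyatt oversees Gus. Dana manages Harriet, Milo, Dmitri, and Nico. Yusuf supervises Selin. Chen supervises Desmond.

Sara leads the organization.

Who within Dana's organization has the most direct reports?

Direct-report counts within Dana's organization: Dana has 4; Nico has 1; Wyatt has 1; Milo has 1; Harriet has 1; Yusuf has 1. The largest is 4, held by Dana.

Dana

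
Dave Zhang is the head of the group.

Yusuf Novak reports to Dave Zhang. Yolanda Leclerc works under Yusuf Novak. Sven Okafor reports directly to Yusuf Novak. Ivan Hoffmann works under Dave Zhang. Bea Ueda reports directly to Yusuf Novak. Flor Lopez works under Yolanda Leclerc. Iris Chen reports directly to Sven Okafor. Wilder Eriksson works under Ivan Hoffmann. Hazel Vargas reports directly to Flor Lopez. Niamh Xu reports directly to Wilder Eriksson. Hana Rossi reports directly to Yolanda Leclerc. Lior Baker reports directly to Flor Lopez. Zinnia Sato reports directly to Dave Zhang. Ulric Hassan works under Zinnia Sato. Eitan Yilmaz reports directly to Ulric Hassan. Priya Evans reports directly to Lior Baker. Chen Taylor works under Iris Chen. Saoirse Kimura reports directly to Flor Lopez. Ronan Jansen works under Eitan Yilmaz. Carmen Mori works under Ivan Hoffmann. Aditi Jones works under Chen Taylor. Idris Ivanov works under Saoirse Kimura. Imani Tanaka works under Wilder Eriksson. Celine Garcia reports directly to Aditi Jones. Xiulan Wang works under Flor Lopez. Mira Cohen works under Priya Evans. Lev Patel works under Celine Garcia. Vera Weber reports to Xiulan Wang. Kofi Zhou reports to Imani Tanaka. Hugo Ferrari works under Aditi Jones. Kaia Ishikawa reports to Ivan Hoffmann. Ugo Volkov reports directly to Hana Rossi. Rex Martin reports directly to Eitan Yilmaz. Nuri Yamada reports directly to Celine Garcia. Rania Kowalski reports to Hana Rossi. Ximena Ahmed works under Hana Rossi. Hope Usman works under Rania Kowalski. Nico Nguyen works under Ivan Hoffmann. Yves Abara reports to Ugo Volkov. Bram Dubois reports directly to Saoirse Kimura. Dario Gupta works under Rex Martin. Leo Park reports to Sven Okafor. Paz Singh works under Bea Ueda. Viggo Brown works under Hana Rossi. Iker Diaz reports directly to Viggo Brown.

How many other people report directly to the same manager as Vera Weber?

Vera Weber reports to Xiulan Wang, and Xiulan Wang has no other direct reports. Vera Weber has 0 peers.

0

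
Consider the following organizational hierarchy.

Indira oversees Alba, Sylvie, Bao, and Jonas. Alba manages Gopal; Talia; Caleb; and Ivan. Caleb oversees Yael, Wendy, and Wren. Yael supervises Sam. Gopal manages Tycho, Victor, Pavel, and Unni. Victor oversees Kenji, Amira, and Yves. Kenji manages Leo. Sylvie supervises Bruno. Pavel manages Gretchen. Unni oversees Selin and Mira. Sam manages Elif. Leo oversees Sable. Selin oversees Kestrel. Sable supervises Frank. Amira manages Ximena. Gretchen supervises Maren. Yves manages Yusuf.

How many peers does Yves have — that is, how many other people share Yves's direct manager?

2

Yves reports to Victor. Victor's other direct reports are Kenji, Amira — 2 peers.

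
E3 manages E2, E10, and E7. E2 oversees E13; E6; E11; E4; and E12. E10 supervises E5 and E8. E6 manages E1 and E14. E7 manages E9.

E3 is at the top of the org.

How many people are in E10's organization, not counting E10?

E10 directly manages E5, E8. E5 has no reports. E8 has no reports. So E10's organization is 2 direct reports plus everyone under them: 1 + 1 = 2.

2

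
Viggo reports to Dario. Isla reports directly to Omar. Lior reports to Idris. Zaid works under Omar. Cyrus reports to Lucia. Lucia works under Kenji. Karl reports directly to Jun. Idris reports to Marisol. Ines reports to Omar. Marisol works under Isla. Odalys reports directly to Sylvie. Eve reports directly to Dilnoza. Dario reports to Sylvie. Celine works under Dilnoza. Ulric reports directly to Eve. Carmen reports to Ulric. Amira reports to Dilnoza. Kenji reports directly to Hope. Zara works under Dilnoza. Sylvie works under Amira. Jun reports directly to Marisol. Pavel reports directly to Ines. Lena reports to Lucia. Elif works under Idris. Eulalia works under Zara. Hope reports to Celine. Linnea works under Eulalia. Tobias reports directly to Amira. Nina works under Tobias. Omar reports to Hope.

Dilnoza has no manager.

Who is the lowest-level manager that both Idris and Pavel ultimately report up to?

Idris's chain of managers is Marisol, Isla, Omar, Hope, Celine, Dilnoza. Pavel's chain of managers is Ines, Omar, Hope, Celine, Dilnoza. The first manager that appears in both chains is Omar.

Omar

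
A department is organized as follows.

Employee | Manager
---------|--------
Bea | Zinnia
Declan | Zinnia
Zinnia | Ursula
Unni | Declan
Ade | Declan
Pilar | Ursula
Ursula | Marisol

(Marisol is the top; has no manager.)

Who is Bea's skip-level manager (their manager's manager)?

Bea reports to Zinnia, and Zinnia reports to Ursula. So Bea's skip-level manager is Ursula.

Ursula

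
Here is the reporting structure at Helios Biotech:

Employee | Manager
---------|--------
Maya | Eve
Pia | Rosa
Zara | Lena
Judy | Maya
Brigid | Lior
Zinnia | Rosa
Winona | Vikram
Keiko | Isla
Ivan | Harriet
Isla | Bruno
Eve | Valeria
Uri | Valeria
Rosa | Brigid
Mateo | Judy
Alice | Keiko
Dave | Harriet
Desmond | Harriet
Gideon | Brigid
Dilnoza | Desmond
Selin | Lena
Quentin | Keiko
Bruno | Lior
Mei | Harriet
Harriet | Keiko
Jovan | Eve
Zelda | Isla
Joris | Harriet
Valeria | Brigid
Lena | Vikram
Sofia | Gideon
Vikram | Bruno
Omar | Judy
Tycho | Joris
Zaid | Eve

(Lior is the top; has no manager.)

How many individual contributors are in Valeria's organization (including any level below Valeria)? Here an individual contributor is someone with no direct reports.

5

The people in Valeria's organization with no one reporting to them are Uri, Jovan, Zaid, Mateo, Omar. That is 5.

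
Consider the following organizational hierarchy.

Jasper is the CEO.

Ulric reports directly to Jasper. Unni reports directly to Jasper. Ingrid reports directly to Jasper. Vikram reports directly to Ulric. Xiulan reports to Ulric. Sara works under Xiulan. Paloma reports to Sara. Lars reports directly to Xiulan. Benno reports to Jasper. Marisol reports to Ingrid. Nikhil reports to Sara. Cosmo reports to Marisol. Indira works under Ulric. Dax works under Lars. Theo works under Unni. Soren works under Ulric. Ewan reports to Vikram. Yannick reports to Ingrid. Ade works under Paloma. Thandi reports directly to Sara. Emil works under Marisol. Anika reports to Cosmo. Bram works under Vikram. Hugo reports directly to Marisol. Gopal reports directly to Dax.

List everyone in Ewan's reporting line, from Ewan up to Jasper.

Ewan reports to Vikram. Vikram reports to Ulric. Ulric reports to Jasper. Jasper is at the top.

Ewan -> Vikram -> Ulric -> Jasper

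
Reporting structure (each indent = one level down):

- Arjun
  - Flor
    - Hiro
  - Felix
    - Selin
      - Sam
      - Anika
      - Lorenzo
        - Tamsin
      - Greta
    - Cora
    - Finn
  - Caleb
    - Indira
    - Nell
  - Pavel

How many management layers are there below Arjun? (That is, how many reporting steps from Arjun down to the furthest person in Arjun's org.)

4

The longest chain under Arjun runs Arjun → Felix → Selin → Lorenzo → Tamsin, which is 4 levels below Arjun.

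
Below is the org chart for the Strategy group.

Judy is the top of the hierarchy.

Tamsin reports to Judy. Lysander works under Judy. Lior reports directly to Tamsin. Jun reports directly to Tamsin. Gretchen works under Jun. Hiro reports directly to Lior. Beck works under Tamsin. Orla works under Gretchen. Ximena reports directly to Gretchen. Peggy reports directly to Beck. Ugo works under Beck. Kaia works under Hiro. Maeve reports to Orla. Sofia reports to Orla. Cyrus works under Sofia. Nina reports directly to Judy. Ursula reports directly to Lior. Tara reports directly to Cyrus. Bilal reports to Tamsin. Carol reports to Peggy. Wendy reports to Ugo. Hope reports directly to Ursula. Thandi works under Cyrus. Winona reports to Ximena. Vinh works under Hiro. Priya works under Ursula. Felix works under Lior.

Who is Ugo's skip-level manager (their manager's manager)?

Tamsin

Ugo reports to Beck, and Beck reports to Tamsin. So Ugo's skip-level manager is Tamsin.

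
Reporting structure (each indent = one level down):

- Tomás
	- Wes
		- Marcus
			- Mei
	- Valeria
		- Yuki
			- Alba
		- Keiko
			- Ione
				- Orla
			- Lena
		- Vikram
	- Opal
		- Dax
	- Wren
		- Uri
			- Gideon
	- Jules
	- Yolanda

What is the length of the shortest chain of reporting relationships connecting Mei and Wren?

Mei is 3 levels below Tomás, and Wren is 1 level below Tomás (their lowest common manager). The shortest path runs up from Mei to Tomás and back down to Wren: 3 + 1 = 4 links.

4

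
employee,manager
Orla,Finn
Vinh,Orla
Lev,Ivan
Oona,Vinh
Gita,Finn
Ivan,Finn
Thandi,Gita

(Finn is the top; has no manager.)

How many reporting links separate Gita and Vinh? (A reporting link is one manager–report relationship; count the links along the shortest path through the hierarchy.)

Gita is 1 level below Finn, and Vinh is 2 levels below Finn (their lowest common manager). The shortest path runs up from Gita to Finn and back down to Vinh: 1 + 2 = 3 links.

3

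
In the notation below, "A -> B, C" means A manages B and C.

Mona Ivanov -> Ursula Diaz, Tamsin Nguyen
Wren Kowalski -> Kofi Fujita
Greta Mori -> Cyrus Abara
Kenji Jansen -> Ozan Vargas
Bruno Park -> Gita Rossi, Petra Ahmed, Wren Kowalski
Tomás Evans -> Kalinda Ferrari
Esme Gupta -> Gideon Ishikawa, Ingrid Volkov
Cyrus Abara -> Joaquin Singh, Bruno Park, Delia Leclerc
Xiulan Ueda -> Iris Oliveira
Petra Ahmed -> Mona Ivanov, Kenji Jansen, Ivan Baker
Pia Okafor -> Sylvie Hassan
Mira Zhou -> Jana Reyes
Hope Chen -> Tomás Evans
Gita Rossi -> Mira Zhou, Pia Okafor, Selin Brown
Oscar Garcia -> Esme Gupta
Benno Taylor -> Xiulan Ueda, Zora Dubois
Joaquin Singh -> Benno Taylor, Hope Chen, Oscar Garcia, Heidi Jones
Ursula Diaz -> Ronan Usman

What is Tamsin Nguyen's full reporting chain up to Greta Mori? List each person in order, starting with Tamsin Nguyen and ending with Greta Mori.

Tamsin Nguyen -> Mona Ivanov -> Petra Ahmed -> Bruno Park -> Cyrus Abara -> Greta Mori

Tamsin Nguyen reports to Mona Ivanov. Mona Ivanov reports to Petra Ahmed. Petra Ahmed reports to Bruno Park. Bruno Park reports to Cyrus Abara. Cyrus Abara reports to Greta Mori. Greta Mori is at the top.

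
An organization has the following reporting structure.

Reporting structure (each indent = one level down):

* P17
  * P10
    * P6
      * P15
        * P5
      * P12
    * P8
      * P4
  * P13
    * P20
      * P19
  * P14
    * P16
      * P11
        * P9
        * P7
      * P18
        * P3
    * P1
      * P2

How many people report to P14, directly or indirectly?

P14 directly manages P16, P1. Under P16: P18, P3, P11, P7, P9 (5). Under P1: P2 (1). So P14's organization is 2 direct reports plus everyone under them: 6 + 2 = 8.

8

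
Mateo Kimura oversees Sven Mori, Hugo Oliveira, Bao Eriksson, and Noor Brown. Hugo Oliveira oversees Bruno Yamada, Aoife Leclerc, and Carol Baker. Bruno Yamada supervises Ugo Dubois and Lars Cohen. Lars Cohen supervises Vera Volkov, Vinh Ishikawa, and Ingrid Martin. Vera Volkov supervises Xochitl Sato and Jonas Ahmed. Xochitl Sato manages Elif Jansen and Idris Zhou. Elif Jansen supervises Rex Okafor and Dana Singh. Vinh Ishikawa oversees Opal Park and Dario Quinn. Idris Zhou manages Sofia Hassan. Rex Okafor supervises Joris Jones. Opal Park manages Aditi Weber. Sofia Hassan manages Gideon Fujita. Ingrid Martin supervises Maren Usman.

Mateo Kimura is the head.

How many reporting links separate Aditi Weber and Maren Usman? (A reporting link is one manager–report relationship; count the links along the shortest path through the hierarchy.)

5

Aditi Weber is 3 levels below Lars Cohen, and Maren Usman is 2 levels below Lars Cohen (their lowest common manager). The shortest path runs up from Aditi Weber to Lars Cohen and back down to Maren Usman: 3 + 2 = 5 links.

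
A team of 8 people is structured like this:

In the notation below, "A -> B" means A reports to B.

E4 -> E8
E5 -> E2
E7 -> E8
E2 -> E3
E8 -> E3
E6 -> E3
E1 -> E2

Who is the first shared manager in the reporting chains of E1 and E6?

E1's chain of managers is E2, E3. E6's chain of managers is E3. The first manager that appears in both chains is E3.

E3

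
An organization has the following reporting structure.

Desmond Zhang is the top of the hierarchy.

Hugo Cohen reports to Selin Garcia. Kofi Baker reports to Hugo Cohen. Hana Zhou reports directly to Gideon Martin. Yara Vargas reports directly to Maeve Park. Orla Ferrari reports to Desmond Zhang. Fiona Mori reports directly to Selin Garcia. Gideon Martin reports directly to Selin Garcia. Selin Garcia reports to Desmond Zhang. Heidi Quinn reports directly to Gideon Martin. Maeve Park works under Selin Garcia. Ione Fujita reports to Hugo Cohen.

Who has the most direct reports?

Selin Garcia

Direct-report counts: Desmond Zhang has 2; Selin Garcia has 4; Hugo Cohen has 2; Maeve Park has 1; Gideon Martin has 2. The largest is 4, held by Selin Garcia.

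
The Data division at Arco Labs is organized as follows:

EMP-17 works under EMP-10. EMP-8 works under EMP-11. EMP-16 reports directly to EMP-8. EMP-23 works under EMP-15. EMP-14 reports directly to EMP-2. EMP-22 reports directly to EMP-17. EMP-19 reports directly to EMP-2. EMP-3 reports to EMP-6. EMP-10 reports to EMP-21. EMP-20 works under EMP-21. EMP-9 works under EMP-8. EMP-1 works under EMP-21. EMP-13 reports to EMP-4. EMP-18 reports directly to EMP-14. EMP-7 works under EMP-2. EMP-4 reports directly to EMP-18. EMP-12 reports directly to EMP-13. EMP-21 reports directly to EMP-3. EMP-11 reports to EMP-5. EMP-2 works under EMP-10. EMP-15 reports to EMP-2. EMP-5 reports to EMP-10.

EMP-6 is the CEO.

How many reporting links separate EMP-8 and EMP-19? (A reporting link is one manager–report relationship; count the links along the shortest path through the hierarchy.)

EMP-8 is 3 levels below EMP-10, and EMP-19 is 2 levels below EMP-10 (their lowest common manager). The shortest path runs up from EMP-8 to EMP-10 and back down to EMP-19: 3 + 2 = 5 links.

5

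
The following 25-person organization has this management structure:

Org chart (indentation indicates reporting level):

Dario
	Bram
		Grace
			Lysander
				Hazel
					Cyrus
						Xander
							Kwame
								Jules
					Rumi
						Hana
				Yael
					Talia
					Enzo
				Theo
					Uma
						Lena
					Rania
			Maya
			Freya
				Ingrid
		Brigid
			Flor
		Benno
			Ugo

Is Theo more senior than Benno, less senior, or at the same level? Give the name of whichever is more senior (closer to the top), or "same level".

Benno

Theo is 4 levels below Dario; Benno is 2. Benno is higher.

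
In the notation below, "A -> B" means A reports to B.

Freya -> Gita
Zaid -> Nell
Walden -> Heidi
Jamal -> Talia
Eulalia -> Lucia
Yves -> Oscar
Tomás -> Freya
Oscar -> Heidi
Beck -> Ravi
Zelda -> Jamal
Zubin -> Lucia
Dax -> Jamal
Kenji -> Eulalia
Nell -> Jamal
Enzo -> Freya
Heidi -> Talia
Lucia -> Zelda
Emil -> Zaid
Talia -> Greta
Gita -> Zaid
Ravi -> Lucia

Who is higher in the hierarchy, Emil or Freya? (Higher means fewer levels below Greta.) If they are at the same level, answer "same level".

Emil

Emil is 5 levels below Greta; Freya is 6. Emil is higher.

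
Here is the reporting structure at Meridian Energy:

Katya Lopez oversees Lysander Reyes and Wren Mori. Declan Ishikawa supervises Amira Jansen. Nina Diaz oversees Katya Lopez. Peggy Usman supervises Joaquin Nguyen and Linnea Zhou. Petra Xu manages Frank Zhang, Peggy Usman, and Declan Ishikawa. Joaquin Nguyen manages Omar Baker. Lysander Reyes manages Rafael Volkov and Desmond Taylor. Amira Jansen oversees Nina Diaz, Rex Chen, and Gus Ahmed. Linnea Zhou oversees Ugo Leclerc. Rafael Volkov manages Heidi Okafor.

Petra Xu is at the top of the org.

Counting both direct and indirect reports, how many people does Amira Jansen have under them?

9

Amira Jansen directly manages Nina Diaz, Rex Chen, Gus Ahmed. Under Nina Diaz: Katya Lopez, Wren Mori, Lysander Reyes, Rafael Volkov, Heidi Okafor, Desmond Taylor (6). Rex Chen has no reports. Gus Ahmed has no reports. So Amira Jansen's organization is 3 direct reports plus everyone under them: 7 + 1 + 1 = 9.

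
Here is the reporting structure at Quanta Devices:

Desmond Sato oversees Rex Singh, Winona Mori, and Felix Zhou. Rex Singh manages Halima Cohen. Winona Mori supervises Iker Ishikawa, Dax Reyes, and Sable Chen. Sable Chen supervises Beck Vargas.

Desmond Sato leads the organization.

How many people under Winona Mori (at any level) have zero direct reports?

The people in Winona Mori's organization with no one reporting to them are Dax Reyes, Beck Vargas, Iker Ishikawa. That is 3.

3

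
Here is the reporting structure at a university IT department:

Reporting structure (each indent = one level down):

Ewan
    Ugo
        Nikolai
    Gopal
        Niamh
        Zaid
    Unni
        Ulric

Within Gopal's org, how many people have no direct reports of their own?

The people in Gopal's organization with no one reporting to them are Zaid, Niamh. That is 2.

2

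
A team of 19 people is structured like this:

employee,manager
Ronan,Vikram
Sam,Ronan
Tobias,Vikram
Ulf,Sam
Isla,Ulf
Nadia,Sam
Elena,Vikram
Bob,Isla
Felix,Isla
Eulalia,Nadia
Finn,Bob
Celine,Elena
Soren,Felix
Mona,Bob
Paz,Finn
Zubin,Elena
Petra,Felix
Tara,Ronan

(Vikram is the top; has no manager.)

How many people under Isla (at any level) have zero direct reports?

4

The people in Isla's organization with no one reporting to them are Petra, Soren, Mona, Paz. That is 4.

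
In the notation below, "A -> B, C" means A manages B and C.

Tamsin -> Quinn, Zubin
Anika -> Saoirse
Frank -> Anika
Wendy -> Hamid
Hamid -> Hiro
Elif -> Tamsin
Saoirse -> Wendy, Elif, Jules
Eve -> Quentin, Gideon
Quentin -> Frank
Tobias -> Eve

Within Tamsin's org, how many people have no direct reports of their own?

The people in Tamsin's organization with no one reporting to them are Zubin, Quinn. That is 2.

2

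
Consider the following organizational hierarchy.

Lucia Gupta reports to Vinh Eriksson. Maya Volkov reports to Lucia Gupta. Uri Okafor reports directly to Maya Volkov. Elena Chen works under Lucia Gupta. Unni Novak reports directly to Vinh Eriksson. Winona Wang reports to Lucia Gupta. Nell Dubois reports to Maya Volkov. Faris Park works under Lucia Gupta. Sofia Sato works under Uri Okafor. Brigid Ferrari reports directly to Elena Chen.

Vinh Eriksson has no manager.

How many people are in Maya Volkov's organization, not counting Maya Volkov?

3

Maya Volkov directly manages Uri Okafor, Nell Dubois. Under Uri Okafor: Sofia Sato (1). Nell Dubois has no reports. So Maya Volkov's organization is 2 direct reports plus everyone under them: 2 + 1 = 3.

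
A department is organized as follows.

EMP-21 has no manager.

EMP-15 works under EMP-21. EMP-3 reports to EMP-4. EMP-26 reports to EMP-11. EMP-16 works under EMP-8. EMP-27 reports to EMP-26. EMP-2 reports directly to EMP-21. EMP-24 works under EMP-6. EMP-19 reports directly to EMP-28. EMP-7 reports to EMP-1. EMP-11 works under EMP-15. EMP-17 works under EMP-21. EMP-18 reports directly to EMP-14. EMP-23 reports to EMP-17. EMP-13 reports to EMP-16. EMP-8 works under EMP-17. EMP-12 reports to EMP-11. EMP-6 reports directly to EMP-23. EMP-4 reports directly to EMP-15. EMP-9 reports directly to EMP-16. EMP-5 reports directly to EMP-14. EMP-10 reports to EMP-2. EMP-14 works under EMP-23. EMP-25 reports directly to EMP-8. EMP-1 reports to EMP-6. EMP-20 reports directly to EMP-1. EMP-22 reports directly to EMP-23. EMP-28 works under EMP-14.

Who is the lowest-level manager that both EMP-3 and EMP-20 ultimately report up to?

EMP-21

EMP-3's chain of managers is EMP-4, EMP-15, EMP-21. EMP-20's chain of managers is EMP-1, EMP-6, EMP-23, EMP-17, EMP-21. The first manager that appears in both chains is EMP-21.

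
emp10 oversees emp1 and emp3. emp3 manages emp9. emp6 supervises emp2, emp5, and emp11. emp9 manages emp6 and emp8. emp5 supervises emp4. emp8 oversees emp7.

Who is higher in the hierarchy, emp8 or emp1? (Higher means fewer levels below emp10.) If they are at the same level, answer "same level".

emp1

emp8 is 3 levels below emp10; emp1 is 1. emp1 is higher.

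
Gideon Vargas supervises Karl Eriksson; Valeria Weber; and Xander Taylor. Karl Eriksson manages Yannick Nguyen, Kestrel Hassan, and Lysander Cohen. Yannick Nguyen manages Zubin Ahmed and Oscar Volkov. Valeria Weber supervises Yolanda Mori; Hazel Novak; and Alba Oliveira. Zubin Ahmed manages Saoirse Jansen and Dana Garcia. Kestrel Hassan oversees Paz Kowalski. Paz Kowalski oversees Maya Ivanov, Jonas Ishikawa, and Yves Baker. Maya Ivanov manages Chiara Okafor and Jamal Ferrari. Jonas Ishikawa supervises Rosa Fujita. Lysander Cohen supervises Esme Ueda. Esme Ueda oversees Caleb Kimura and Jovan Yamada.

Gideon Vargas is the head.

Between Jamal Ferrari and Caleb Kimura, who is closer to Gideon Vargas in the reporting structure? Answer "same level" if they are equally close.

Jamal Ferrari is 5 levels below Gideon Vargas; Caleb Kimura is 4. Caleb Kimura is higher.

Caleb Kimura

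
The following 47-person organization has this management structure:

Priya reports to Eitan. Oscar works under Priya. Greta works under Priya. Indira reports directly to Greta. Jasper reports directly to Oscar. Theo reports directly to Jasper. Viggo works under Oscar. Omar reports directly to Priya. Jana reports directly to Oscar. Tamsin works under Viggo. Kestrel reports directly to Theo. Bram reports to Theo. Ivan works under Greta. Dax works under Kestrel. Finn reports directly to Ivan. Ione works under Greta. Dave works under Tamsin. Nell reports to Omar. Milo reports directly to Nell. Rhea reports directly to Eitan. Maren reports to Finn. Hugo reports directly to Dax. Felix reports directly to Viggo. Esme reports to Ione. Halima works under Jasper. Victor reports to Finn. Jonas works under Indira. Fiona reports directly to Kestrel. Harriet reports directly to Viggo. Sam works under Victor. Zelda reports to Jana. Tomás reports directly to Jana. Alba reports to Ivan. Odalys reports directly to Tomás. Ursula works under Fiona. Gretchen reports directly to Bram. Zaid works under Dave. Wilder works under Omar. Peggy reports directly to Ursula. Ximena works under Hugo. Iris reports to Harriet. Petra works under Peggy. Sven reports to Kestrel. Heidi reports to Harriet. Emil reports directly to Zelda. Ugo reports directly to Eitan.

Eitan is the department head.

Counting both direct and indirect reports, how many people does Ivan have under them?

5

Ivan directly manages Finn, Alba. Under Finn: Victor, Sam, Maren (3). Alba has no reports. So Ivan's organization is 2 direct reports plus everyone under them: 4 + 1 = 5.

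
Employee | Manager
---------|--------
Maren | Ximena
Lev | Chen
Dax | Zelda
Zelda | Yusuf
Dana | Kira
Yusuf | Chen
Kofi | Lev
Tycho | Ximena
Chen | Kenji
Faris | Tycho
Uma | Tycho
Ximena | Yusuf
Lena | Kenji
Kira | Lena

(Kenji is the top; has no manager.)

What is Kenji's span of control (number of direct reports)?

2

Kenji directly manages Lena, Chen. That is 2 direct reports.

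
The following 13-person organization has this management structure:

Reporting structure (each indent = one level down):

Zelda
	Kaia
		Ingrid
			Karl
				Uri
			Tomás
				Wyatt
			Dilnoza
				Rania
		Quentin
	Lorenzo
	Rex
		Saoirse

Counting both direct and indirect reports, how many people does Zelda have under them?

Zelda directly manages Kaia, Lorenzo, Rex. Under Kaia: Quentin, Ingrid, Dilnoza, Rania, Tomás, Wyatt, Karl, Uri (8). Lorenzo has no reports. Under Rex: Saoirse (1). So Zelda's organization is 3 direct reports plus everyone under them: 9 + 1 + 2 = 12.

12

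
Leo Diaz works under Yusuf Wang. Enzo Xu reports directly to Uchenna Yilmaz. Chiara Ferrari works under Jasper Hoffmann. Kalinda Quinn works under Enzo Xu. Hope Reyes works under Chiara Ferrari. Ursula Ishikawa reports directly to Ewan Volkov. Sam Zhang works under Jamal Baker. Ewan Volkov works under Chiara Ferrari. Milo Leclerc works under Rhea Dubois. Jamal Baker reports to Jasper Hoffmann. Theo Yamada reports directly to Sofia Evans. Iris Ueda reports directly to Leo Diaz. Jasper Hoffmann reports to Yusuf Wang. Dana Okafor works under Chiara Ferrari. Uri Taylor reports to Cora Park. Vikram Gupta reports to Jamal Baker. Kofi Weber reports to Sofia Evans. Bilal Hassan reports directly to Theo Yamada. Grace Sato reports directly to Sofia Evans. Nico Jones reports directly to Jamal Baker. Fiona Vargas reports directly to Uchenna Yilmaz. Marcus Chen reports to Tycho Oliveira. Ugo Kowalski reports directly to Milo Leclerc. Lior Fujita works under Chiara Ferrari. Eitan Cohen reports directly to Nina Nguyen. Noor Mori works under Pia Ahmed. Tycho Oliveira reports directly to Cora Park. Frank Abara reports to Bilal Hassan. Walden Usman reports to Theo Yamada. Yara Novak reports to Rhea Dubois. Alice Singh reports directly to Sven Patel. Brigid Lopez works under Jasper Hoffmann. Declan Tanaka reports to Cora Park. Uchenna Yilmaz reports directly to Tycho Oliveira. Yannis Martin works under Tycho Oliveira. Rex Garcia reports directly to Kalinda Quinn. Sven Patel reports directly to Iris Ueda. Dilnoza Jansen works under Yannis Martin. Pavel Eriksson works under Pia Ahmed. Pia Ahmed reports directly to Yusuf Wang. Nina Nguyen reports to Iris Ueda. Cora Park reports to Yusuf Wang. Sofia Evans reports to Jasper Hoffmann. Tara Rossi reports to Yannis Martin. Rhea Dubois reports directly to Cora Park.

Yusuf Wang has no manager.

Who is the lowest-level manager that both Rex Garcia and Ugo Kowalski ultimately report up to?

Cora Park

Rex Garcia's chain of managers is Kalinda Quinn, Enzo Xu, Uchenna Yilmaz, Tycho Oliveira, Cora Park, Yusuf Wang. Ugo Kowalski's chain of managers is Milo Leclerc, Rhea Dubois, Cora Park, Yusuf Wang. The first manager that appears in both chains is Cora Park.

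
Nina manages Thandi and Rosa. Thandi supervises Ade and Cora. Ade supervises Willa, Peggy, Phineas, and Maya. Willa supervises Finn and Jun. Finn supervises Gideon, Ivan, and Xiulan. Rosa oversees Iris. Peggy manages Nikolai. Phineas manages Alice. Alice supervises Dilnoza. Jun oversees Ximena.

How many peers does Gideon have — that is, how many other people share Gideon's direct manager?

Gideon reports to Finn. Finn's other direct reports are Xiulan, Ivan — 2 peers.

2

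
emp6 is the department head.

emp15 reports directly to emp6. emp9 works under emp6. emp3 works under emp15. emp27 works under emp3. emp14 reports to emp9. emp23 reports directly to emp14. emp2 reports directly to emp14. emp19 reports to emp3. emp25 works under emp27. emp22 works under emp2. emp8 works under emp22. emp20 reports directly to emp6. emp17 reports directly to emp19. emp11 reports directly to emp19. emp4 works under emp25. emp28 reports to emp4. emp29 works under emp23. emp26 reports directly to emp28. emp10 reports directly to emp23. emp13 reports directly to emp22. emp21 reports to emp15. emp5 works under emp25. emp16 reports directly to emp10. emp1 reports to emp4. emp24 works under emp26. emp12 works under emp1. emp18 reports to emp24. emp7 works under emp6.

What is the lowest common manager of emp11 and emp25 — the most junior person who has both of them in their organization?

emp11's chain of managers is emp19, emp3, emp15, emp6. emp25's chain of managers is emp27, emp3, emp15, emp6. The first manager that appears in both chains is emp3.

emp3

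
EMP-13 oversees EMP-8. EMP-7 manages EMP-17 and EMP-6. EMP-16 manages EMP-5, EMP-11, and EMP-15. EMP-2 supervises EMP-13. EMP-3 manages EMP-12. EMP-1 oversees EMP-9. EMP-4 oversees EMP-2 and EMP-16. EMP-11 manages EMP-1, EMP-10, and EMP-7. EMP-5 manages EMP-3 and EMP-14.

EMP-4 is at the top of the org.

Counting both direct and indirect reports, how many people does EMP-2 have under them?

2

EMP-2 directly manages EMP-13. Under EMP-13: EMP-8 (1). That's 2 in total.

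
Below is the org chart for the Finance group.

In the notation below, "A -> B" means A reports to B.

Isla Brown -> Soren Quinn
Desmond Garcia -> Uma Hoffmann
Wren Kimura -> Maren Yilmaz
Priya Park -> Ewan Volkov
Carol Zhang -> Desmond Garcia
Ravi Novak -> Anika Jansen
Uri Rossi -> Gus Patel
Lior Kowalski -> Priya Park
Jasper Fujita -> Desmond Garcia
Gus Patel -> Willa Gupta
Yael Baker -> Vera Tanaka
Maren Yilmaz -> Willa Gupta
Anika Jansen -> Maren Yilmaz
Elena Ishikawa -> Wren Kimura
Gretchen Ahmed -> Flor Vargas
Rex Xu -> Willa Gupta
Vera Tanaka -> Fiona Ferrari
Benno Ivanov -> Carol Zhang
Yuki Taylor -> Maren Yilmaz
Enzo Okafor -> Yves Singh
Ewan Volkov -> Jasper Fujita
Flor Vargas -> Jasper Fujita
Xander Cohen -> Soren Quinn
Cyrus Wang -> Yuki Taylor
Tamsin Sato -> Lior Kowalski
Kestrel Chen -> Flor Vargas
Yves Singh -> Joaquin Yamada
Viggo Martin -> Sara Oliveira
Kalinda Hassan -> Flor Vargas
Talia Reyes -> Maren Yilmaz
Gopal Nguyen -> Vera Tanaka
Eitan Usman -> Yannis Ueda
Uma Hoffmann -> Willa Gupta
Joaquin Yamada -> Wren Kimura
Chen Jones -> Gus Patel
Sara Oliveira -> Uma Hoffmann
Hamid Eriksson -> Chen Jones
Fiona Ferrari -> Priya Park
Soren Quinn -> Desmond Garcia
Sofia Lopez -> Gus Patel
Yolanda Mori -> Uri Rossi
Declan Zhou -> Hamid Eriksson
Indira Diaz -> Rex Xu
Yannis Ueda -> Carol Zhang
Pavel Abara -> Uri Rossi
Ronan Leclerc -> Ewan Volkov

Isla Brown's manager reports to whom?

Desmond Garcia

Isla Brown reports to Soren Quinn, and Soren Quinn reports to Desmond Garcia. So Isla Brown's skip-level manager is Desmond Garcia.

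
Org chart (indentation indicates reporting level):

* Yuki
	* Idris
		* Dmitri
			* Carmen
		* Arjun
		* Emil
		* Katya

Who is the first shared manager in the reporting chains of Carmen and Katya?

Idris

Carmen's chain of managers is Dmitri, Idris, Yuki. Katya's chain of managers is Idris, Yuki. The first manager that appears in both chains is Idris.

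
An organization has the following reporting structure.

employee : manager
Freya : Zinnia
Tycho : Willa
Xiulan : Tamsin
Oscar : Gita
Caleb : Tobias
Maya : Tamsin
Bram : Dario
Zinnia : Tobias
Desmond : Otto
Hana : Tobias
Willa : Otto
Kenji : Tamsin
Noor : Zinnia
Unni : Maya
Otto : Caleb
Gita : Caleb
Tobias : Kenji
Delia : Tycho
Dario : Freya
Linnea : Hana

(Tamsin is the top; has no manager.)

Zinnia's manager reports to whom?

Zinnia reports to Tobias, and Tobias reports to Kenji. So Zinnia's skip-level manager is Kenji.

Kenji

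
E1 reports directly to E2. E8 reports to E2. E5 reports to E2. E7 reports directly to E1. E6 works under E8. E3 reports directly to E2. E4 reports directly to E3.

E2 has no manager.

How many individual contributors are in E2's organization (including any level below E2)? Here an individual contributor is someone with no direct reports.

4

The people in E2's organization with no one reporting to them are E5, E4, E6, E7. That is 4.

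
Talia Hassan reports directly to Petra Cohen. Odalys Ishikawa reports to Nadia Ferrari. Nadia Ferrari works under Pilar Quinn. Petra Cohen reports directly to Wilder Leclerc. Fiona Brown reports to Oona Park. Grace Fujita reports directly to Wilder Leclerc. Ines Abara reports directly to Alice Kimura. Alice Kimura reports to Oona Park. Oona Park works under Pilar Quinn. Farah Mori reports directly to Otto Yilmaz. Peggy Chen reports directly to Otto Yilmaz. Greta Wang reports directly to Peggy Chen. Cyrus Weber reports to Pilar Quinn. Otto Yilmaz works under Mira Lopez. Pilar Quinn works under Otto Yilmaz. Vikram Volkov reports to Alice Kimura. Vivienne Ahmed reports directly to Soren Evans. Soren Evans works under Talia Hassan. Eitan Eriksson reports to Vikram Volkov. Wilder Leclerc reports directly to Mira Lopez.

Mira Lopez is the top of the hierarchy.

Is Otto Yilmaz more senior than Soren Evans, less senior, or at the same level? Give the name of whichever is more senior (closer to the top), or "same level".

Otto Yilmaz is 1 level below Mira Lopez; Soren Evans is 4. Otto Yilmaz is higher.

Otto Yilmaz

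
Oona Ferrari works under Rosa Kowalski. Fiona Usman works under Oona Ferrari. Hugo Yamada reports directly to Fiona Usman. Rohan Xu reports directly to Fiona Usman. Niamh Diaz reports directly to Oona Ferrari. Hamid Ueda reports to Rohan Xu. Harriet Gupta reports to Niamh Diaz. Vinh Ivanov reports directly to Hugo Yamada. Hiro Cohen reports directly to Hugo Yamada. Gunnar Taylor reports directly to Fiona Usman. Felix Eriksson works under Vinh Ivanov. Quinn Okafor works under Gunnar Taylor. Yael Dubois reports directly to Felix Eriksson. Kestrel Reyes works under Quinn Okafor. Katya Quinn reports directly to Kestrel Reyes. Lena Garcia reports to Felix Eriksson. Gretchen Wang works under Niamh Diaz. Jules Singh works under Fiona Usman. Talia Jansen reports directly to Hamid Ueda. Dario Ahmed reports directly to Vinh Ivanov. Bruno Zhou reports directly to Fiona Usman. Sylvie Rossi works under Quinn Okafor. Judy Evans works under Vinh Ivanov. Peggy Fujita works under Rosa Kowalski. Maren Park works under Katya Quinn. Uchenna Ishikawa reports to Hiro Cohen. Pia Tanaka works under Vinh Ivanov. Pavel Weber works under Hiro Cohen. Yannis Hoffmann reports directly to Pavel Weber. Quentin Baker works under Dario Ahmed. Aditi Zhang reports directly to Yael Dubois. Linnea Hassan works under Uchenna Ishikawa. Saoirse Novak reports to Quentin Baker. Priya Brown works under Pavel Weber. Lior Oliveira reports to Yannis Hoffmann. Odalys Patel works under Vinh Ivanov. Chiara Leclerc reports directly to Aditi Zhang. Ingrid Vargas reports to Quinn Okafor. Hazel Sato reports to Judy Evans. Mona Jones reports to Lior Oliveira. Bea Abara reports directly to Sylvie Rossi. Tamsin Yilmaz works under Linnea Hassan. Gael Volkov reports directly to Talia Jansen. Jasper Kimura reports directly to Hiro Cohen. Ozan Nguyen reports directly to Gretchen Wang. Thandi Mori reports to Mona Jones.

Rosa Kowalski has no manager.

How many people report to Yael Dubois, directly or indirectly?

Yael Dubois directly manages Aditi Zhang. Under Aditi Zhang: Chiara Leclerc (1). That's 2 in total.

2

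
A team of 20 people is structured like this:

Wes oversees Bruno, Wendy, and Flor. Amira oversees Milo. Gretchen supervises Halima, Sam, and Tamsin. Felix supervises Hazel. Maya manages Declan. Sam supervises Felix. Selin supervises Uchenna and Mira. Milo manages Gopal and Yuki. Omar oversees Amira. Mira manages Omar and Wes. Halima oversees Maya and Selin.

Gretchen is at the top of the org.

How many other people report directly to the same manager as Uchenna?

1

Uchenna reports to Selin. Selin's other direct reports are Mira — 1 peer.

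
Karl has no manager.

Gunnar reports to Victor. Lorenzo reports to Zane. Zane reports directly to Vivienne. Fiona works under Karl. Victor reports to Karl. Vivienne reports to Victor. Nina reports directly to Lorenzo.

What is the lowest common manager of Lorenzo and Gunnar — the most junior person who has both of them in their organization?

Lorenzo's chain of managers is Zane, Vivienne, Victor, Karl. Gunnar's chain of managers is Victor, Karl. The first manager that appears in both chains is Victor.

Victor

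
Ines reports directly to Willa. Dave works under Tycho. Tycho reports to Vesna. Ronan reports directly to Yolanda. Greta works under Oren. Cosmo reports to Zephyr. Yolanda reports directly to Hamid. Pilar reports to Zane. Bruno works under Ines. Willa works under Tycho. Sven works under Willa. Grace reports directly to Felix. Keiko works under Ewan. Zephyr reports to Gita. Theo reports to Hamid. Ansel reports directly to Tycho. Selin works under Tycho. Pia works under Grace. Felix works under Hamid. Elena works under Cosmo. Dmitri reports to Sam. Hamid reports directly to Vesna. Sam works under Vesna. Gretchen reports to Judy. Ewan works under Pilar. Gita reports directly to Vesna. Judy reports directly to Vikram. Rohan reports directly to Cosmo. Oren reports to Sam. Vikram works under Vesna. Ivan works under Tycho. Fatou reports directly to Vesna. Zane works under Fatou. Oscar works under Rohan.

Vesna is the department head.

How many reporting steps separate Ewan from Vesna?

Chain from Ewan up to Vesna: Ewan → Pilar → Zane → Fatou → Vesna. That is 4 steps up, so Ewan is 4 levels below Vesna.

4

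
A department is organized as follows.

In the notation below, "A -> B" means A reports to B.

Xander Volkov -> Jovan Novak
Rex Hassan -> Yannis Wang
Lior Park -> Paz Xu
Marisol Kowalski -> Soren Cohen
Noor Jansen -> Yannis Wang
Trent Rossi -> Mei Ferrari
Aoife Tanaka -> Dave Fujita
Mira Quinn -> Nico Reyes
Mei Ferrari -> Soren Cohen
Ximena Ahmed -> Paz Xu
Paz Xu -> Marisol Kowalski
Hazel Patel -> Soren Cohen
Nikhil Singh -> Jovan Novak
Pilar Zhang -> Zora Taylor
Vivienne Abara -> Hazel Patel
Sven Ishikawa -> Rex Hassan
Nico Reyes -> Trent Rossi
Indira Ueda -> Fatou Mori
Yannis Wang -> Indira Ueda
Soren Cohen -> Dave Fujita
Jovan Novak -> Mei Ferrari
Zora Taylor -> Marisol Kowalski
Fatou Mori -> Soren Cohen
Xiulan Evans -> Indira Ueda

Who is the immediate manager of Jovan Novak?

Jovan Novak reports directly to Mei Ferrari.

Mei Ferrari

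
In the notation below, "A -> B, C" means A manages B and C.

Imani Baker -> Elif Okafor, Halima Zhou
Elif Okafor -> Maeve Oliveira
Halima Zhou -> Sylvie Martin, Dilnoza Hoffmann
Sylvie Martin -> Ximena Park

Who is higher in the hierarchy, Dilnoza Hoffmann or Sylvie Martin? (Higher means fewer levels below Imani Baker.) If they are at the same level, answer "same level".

same level

Both Dilnoza Hoffmann and Sylvie Martin are 2 levels below Imani Baker.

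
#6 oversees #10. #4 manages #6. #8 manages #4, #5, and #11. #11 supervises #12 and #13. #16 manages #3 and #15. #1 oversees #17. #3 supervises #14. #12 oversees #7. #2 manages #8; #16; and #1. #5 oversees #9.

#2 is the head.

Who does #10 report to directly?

#10 reports directly to #6.

#6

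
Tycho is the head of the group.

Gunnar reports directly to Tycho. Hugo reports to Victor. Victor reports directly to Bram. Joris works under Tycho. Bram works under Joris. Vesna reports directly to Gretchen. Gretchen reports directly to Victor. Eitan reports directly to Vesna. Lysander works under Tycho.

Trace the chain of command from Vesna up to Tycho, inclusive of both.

Vesna -> Gretchen -> Victor -> Bram -> Joris -> Tycho

Vesna reports to Gretchen. Gretchen reports to Victor. Victor reports to Bram. Bram reports to Joris. Joris reports to Tycho. Tycho is at the top.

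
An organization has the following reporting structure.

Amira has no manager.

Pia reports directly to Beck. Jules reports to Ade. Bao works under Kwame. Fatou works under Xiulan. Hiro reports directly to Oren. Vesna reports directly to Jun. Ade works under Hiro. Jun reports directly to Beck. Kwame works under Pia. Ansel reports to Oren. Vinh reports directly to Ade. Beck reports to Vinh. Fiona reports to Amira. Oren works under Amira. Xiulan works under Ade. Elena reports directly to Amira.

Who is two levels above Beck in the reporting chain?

Beck reports to Vinh, and Vinh reports to Ade. So Beck's skip-level manager is Ade.

Ade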